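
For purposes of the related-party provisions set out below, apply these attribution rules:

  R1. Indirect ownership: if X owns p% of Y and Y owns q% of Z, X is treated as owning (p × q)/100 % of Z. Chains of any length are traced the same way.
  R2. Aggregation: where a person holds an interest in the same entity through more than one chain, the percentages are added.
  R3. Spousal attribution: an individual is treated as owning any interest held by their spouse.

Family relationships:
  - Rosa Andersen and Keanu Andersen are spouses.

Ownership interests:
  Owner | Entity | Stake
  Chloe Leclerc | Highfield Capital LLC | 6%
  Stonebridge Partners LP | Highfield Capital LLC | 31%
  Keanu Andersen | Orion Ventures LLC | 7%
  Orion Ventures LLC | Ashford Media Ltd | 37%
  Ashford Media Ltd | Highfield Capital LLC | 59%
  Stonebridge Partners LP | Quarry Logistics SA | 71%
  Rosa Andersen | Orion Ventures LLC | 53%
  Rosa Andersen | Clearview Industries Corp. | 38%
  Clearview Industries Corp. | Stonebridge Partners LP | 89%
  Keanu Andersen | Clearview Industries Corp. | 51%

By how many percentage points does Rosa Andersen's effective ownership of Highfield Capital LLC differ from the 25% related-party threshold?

12.6531

By spousal attribution (R3), Rosa Andersen is treated as also owning Keanu Andersen's interest in Orion Ventures LLC, giving 53% + 7% = 60%.
By spousal attribution (R3), Rosa Andersen is treated as also owning Keanu Andersen's interest in Clearview Industries Corp, giving 38% + 51% = 89%.
Chain via Orion Ventures LLC → Ashford Media Ltd (R1): 60% × 37% × 59% = 13.098% of Highfield Capital LLC.
Chain via Clearview Industries Corp. → Stonebridge Partners LP (R1): 89% × 89% × 31% = 24.5551% of Highfield Capital LLC.
Aggregating (R2): 13.098% + 24.5551% = 37.6531%.
37.6531% exceeds the 25% threshold by 12.6531 percentage points.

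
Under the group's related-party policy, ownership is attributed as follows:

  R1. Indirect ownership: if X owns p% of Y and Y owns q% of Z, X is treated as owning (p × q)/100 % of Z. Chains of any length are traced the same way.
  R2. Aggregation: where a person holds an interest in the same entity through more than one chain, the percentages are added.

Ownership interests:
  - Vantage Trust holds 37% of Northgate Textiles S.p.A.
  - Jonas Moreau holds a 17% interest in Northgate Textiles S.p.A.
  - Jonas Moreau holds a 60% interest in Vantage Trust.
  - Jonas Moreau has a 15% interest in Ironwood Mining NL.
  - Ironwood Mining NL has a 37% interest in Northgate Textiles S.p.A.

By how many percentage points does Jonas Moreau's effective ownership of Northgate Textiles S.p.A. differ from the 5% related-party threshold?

39.75

Chain via Ironwood Mining NL (R1): 15% × 37% = 5.55% of Northgate Textiles S.p.A.
Chain via Vantage Trust (R1): 60% × 37% = 22.2% of Northgate Textiles S.p.A.
Direct interest in Northgate Textiles S.p.A: 17%.
Aggregating (R2): 5.55% + 22.2% + 17% = 44.75%.
44.75% exceeds the 5% threshold by 39.75 percentage points.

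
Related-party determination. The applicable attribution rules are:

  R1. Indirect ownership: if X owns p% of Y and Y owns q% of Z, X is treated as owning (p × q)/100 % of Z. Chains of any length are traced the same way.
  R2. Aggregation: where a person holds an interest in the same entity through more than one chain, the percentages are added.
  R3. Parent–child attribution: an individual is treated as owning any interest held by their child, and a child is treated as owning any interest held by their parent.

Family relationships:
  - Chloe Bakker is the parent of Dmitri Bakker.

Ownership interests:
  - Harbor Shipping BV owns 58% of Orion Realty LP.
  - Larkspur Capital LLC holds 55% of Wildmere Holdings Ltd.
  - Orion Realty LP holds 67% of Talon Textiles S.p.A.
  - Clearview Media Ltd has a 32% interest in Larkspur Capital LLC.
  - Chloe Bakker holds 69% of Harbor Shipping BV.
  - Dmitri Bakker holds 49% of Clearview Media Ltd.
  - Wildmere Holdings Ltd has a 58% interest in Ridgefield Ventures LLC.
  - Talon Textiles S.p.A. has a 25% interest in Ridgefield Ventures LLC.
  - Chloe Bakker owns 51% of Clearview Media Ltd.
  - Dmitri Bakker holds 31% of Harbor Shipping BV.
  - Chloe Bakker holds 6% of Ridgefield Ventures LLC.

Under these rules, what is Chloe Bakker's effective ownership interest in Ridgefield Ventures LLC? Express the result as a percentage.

25.923%

By parent–child attribution (R3), Chloe Bakker is treated as also owning Dmitri Bakker's interest in Harbor Shipping BV, giving 69% + 31% = 100%.
By parent–child attribution (R3), Chloe Bakker is treated as also owning Dmitri Bakker's interest in Clearview Media Ltd, giving 51% + 49% = 100%.
Chain via Harbor Shipping BV → Orion Realty LP → Talon Textiles S.p.A. (R1): 100% × 58% × 67% × 25% = 9.715% of Ridgefield Ventures LLC.
Chain via Clearview Media Ltd → Larkspur Capital LLC → Wildmere Holdings Ltd (R1): 100% × 32% × 55% × 58% = 10.208% of Ridgefield Ventures LLC.
Direct interest in Ridgefield Ventures LLC: 6%.
Aggregating (R2): 9.715% + 10.208% + 6% = 25.923%.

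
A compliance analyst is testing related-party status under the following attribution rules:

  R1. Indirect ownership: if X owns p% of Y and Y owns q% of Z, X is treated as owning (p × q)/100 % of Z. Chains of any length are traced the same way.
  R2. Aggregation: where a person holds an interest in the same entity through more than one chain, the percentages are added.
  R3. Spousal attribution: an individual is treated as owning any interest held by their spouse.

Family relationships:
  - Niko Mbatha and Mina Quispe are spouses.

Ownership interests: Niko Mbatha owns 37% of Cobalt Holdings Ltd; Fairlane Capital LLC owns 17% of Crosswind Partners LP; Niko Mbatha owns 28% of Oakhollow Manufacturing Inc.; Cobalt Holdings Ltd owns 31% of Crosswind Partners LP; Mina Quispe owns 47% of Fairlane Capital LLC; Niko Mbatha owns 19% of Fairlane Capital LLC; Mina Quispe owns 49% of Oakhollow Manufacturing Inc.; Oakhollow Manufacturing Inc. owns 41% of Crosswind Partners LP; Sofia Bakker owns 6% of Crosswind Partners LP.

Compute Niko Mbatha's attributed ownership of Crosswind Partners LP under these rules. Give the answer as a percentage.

By spousal attribution (R3), Niko Mbatha is treated as also owning Mina Quispe's interest in Fairlane Capital LLC, giving 19% + 47% = 66%.
By spousal attribution (R3), Niko Mbatha is treated as also owning Mina Quispe's interest in Oakhollow Manufacturing Inc, giving 28% + 49% = 77%.
Chain via Fairlane Capital LLC (R1): 66% × 17% = 11.22% of Crosswind Partners LP.
Chain via Oakhollow Manufacturing Inc. (R1): 77% × 41% = 31.57% of Crosswind Partners LP.
Chain via Cobalt Holdings Ltd (R1): 37% × 31% = 11.47% of Crosswind Partners LP.
Aggregating (R2): 11.22% + 31.57% + 11.47% = 54.26%.

54.26%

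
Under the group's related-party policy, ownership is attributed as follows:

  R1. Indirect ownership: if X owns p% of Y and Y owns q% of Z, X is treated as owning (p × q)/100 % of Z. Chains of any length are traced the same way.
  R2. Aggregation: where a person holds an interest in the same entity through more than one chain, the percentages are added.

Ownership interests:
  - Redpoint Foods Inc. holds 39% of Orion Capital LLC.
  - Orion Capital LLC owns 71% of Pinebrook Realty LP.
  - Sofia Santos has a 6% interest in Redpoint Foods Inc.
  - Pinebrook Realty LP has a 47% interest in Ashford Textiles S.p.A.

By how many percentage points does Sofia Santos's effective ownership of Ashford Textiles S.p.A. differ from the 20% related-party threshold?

Chain via Redpoint Foods Inc. → Orion Capital LLC → Pinebrook Realty LP (R1): 6% × 39% × 71% × 47% = 0.780858% of Ashford Textiles S.p.A.
0.780858% falls short of the 20% threshold by 19.219142 percentage points.

19.219142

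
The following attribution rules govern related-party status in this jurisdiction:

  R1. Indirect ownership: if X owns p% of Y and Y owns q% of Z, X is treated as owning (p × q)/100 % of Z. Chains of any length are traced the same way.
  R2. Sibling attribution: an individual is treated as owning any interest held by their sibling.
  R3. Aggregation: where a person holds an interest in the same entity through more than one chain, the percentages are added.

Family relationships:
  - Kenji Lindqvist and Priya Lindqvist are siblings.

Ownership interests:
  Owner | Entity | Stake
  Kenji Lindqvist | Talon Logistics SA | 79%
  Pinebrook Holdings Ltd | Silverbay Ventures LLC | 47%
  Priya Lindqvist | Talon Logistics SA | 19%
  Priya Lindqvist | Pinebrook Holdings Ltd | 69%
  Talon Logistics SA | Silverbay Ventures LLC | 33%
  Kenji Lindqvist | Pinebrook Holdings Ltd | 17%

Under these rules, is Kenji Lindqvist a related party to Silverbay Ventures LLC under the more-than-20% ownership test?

By sibling attribution (R2), Kenji Lindqvist is treated as also owning Priya Lindqvist's interest in Pinebrook Holdings Ltd, giving 17% + 69% = 86%.
By sibling attribution (R2), Kenji Lindqvist is treated as also owning Priya Lindqvist's interest in Talon Logistics SA, giving 79% + 19% = 98%.
Chain via Pinebrook Holdings Ltd (R1): 86% × 47% = 40.42% of Silverbay Ventures LLC.
Chain via Talon Logistics SA (R1): 98% × 33% = 32.34% of Silverbay Ventures LLC.
Aggregating (R3): 40.42% + 32.34% = 72.76%.
72.76% exceeds the 20% threshold, so Kenji is a related party to Silverbay Ventures LLC.

Yes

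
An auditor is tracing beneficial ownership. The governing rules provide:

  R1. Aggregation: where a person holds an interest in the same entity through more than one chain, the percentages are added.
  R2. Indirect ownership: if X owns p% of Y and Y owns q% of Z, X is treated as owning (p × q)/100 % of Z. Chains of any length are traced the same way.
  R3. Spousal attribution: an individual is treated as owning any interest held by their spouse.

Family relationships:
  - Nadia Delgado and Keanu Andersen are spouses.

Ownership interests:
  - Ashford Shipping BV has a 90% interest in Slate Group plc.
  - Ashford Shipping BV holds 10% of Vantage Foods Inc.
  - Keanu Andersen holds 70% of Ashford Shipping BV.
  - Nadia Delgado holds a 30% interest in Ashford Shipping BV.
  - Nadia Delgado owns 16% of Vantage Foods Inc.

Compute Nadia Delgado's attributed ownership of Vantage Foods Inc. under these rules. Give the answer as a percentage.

26%

By spousal attribution (R3), Nadia Delgado is treated as also owning Keanu Andersen's interest in Ashford Shipping BV, giving 30% + 70% = 100%.
Chain via Ashford Shipping BV (R2): 100% × 10% = 10% of Vantage Foods Inc.
Direct interest in Vantage Foods Inc: 16%.
Aggregating (R1): 10% + 16% = 26%.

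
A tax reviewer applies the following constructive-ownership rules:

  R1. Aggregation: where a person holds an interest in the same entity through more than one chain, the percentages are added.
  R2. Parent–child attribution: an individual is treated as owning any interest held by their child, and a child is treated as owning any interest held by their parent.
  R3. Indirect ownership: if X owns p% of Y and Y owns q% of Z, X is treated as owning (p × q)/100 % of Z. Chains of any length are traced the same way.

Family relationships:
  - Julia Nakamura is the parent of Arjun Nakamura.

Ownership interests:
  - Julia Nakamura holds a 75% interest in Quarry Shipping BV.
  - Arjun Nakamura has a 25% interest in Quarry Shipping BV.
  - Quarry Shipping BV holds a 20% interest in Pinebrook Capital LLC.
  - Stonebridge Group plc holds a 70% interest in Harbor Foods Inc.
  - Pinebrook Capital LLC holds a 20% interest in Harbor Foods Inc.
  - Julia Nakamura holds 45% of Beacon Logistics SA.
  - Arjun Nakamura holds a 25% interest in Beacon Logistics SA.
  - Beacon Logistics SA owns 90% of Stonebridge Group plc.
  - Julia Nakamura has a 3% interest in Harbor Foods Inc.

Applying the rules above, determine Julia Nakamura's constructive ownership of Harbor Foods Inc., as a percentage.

By parent–child attribution (R2), Julia Nakamura is treated as also owning Arjun Nakamura's interest in Quarry Shipping BV, giving 75% + 25% = 100%.
By parent–child attribution (R2), Julia Nakamura is treated as also owning Arjun Nakamura's interest in Beacon Logistics SA, giving 45% + 25% = 70%.
Chain via Quarry Shipping BV → Pinebrook Capital LLC (R3): 100% × 20% × 20% = 4% of Harbor Foods Inc.
Chain via Beacon Logistics SA → Stonebridge Group plc (R3): 70% × 90% × 70% = 44.1% of Harbor Foods Inc.
Direct interest in Harbor Foods Inc: 3%.
Aggregating (R1): 4% + 44.1% + 3% = 51.1%.

51.1%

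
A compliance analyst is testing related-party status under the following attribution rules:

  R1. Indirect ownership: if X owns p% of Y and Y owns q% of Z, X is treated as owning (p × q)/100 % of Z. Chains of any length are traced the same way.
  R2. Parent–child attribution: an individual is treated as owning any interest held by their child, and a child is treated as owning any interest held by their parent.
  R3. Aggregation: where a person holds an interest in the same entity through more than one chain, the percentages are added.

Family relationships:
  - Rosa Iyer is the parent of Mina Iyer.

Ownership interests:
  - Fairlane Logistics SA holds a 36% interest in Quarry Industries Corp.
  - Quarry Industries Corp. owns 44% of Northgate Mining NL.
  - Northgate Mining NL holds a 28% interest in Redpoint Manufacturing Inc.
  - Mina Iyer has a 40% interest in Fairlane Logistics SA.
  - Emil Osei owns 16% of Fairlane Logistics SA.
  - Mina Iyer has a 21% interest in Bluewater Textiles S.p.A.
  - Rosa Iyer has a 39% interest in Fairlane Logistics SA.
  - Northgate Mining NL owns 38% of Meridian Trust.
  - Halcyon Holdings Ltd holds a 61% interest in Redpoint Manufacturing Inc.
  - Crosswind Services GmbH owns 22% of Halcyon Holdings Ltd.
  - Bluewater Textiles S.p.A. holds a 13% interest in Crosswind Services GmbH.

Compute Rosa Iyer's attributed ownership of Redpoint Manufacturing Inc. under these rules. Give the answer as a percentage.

3.870174%

By parent–child attribution (R2), Rosa Iyer is treated as also owning Mina Iyer's interest in Fairlane Logistics SA, giving 39% + 40% = 79%.
By parent–child attribution (R2), Rosa Iyer is treated as owning Mina Iyer's 21% interest in Bluewater Textiles S.p.A.
Chain via Fairlane Logistics SA → Quarry Industries Corp. → Northgate Mining NL (R1): 79% × 36% × 44% × 28% = 3.503808% of Redpoint Manufacturing Inc.
Chain via Bluewater Textiles S.p.A. → Crosswind Services GmbH → Halcyon Holdings Ltd (R1): 21% × 13% × 22% × 61% = 0.366366% of Redpoint Manufacturing Inc.
Aggregating (R3): 3.503808% + 0.366366% = 3.870174%.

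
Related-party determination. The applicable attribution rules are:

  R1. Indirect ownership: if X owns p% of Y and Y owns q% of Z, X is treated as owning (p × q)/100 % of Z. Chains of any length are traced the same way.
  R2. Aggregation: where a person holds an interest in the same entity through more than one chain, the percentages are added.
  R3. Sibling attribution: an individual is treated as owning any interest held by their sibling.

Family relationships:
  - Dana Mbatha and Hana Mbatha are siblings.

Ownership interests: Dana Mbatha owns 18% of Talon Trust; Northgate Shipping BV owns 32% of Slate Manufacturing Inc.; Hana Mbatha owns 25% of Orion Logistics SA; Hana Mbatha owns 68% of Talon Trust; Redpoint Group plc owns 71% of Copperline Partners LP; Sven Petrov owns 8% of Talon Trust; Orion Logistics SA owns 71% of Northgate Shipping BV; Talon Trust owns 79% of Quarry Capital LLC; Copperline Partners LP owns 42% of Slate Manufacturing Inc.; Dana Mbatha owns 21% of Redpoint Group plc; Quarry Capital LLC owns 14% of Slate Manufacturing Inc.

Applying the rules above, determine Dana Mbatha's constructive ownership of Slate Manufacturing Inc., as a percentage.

21.4538%

By sibling attribution (R3), Dana Mbatha is treated as also owning Hana Mbatha's interest in Talon Trust, giving 18% + 68% = 86%.
By sibling attribution (R3), Dana Mbatha is treated as owning Hana Mbatha's 25% interest in Orion Logistics SA.
Chain via Redpoint Group plc → Copperline Partners LP (R1): 21% × 71% × 42% = 6.2622% of Slate Manufacturing Inc.
Chain via Talon Trust → Quarry Capital LLC (R1): 86% × 79% × 14% = 9.5116% of Slate Manufacturing Inc.
Chain via Orion Logistics SA → Northgate Shipping BV (R1): 25% × 71% × 32% = 5.68% of Slate Manufacturing Inc.
Aggregating (R2): 6.2622% + 9.5116% + 5.68% = 21.4538%.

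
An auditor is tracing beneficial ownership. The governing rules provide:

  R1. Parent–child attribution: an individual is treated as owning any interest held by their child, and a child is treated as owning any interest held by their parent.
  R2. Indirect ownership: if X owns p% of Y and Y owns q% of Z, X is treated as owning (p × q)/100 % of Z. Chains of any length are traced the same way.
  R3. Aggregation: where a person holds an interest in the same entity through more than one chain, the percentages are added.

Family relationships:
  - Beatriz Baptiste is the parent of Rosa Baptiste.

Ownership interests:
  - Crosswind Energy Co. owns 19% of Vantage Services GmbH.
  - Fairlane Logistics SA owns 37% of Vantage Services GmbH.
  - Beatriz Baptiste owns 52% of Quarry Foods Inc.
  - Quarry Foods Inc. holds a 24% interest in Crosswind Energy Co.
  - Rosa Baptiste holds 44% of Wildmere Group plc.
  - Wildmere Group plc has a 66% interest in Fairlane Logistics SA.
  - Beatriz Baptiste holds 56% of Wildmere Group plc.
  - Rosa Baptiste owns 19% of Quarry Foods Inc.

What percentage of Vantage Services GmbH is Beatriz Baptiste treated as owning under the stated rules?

27.6576%

By parent–child attribution (R1), Beatriz Baptiste is treated as also owning Rosa Baptiste's interest in Quarry Foods Inc, giving 52% + 19% = 71%.
By parent–child attribution (R1), Beatriz Baptiste is treated as also owning Rosa Baptiste's interest in Wildmere Group plc, giving 56% + 44% = 100%.
Chain via Quarry Foods Inc. → Crosswind Energy Co. (R2): 71% × 24% × 19% = 3.2376% of Vantage Services GmbH.
Chain via Wildmere Group plc → Fairlane Logistics SA (R2): 100% × 66% × 37% = 24.42% of Vantage Services GmbH.
Aggregating (R3): 3.2376% + 24.42% = 27.6576%.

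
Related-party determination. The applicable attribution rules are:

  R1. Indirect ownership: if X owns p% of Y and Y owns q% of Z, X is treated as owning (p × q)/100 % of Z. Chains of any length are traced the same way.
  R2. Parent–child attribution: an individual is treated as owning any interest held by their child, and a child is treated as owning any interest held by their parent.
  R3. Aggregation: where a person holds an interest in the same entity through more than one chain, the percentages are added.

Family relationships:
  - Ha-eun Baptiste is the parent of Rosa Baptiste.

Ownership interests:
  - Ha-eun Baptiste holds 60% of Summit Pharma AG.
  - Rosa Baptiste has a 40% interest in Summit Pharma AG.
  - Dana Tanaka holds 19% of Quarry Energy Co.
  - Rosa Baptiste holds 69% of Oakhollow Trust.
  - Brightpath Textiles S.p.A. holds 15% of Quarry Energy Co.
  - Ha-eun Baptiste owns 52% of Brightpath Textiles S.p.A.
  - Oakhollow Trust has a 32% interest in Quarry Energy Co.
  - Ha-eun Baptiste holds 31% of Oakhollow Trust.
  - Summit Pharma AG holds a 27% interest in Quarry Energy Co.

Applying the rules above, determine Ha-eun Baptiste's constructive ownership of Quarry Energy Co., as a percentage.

By parent–child attribution (R2), Ha-eun Baptiste is treated as also owning Rosa Baptiste's interest in Oakhollow Trust, giving 31% + 69% = 100%.
By parent–child attribution (R2), Ha-eun Baptiste is treated as also owning Rosa Baptiste's interest in Summit Pharma AG, giving 60% + 40% = 100%.
Chain via Oakhollow Trust (R1): 100% × 32% = 32% of Quarry Energy Co.
Chain via Summit Pharma AG (R1): 100% × 27% = 27% of Quarry Energy Co.
Chain via Brightpath Textiles S.p.A. (R1): 52% × 15% = 7.8% of Quarry Energy Co.
Aggregating (R3): 32% + 27% + 7.8% = 66.8%.

66.8%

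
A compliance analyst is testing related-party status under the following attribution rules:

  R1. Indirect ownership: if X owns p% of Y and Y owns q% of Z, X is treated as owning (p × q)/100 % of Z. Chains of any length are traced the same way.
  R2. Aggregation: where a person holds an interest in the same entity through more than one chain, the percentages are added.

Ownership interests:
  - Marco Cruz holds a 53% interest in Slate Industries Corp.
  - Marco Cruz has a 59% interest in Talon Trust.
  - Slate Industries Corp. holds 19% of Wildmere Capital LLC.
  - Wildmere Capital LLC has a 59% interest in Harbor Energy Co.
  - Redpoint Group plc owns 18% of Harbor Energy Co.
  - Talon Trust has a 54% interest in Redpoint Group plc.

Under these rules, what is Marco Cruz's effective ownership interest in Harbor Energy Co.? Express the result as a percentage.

11.6761%

Chain via Slate Industries Corp. → Wildmere Capital LLC (R1): 53% × 19% × 59% = 5.9413% of Harbor Energy Co.
Chain via Talon Trust → Redpoint Group plc (R1): 59% × 54% × 18% = 5.7348% of Harbor Energy Co.
Aggregating (R2): 5.9413% + 5.7348% = 11.6761%.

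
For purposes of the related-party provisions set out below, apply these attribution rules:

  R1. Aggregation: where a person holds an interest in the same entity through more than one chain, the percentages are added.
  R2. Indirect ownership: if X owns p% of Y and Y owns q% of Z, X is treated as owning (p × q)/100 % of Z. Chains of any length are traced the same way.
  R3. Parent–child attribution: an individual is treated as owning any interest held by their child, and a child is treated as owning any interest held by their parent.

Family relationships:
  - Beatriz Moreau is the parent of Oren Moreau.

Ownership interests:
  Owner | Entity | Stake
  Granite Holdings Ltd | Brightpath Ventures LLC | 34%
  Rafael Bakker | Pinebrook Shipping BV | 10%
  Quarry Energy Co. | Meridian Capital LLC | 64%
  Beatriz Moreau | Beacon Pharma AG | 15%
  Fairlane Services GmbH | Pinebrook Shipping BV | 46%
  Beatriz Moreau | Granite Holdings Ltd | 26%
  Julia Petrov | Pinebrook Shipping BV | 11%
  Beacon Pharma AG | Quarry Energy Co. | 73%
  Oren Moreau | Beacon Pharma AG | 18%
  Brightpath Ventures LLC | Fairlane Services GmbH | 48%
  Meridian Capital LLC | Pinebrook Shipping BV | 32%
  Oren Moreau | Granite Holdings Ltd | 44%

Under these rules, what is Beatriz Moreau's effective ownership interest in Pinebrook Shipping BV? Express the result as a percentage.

10.188672%

By parent–child attribution (R3), Beatriz Moreau is treated as also owning Oren Moreau's interest in Beacon Pharma AG, giving 15% + 18% = 33%.
By parent–child attribution (R3), Beatriz Moreau is treated as also owning Oren Moreau's interest in Granite Holdings Ltd, giving 26% + 44% = 70%.
Chain via Beacon Pharma AG → Quarry Energy Co. → Meridian Capital LLC (R2): 33% × 73% × 64% × 32% = 4.933632% of Pinebrook Shipping BV.
Chain via Granite Holdings Ltd → Brightpath Ventures LLC → Fairlane Services GmbH (R2): 70% × 34% × 48% × 46% = 5.25504% of Pinebrook Shipping BV.
Aggregating (R1): 4.933632% + 5.25504% = 10.188672%.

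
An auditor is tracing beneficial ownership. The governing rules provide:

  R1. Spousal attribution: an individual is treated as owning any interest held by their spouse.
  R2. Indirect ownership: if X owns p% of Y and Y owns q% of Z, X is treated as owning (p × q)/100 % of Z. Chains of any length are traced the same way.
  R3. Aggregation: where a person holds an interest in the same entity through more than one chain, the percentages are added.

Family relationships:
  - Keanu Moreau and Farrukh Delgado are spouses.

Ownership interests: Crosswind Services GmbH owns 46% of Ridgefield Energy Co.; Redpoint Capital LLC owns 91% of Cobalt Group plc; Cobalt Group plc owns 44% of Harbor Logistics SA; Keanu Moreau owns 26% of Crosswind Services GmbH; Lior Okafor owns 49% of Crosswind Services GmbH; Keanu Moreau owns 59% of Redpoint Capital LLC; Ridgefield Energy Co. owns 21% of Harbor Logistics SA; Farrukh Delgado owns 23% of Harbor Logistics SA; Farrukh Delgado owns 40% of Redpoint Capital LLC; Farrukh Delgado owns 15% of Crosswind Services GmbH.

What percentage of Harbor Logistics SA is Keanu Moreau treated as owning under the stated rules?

66.6002%

By spousal attribution (R1), Keanu Moreau is treated as also owning Farrukh Delgado's interest in Redpoint Capital LLC, giving 59% + 40% = 99%.
By spousal attribution (R1), Keanu Moreau is treated as also owning Farrukh Delgado's interest in Crosswind Services GmbH, giving 26% + 15% = 41%.
By spousal attribution (R1), Keanu Moreau is treated as owning Farrukh Delgado's 23% interest in Harbor Logistics SA.
Chain via Redpoint Capital LLC → Cobalt Group plc (R2): 99% × 91% × 44% = 39.6396% of Harbor Logistics SA.
Chain via Crosswind Services GmbH → Ridgefield Energy Co. (R2): 41% × 46% × 21% = 3.9606% of Harbor Logistics SA.
Direct interest in Harbor Logistics SA: 23%.
Aggregating (R3): 39.6396% + 3.9606% + 23% = 66.6002%.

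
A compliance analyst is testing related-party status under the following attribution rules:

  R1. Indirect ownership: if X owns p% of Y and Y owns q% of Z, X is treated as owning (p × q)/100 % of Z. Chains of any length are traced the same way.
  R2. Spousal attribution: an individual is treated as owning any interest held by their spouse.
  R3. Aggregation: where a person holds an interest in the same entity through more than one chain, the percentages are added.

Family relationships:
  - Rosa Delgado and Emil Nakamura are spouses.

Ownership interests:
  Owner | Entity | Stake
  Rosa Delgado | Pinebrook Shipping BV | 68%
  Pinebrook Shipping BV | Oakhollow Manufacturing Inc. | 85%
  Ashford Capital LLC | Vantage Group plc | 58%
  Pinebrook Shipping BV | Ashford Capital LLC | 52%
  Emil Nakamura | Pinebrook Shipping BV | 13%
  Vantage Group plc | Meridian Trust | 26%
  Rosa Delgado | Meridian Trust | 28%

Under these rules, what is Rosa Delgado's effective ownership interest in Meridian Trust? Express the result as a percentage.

By spousal attribution (R2), Rosa Delgado is treated as also owning Emil Nakamura's interest in Pinebrook Shipping BV, giving 68% + 13% = 81%.
Chain via Pinebrook Shipping BV → Ashford Capital LLC → Vantage Group plc (R1): 81% × 52% × 58% × 26% = 6.351696% of Meridian Trust.
Direct interest in Meridian Trust: 28%.
Aggregating (R3): 6.351696% + 28% = 34.351696%.

34.351696%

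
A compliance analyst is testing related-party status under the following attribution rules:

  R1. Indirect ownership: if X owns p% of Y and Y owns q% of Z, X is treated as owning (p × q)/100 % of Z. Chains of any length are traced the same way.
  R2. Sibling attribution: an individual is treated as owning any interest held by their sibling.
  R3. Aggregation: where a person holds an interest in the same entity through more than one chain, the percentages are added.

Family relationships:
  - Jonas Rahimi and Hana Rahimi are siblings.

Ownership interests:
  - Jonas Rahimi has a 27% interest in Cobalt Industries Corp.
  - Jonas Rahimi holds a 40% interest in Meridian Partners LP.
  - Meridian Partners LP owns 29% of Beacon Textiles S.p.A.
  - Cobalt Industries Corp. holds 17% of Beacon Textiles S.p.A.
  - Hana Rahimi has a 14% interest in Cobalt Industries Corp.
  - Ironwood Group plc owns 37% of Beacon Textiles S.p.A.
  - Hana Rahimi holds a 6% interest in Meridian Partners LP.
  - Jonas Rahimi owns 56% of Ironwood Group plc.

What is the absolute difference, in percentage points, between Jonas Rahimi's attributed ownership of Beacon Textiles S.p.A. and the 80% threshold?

38.97

By sibling attribution (R2), Jonas Rahimi is treated as also owning Hana Rahimi's interest in Cobalt Industries Corp, giving 27% + 14% = 41%.
By sibling attribution (R2), Jonas Rahimi is treated as also owning Hana Rahimi's interest in Meridian Partners LP, giving 40% + 6% = 46%.
Chain via Cobalt Industries Corp. (R1): 41% × 17% = 6.97% of Beacon Textiles S.p.A.
Chain via Meridian Partners LP (R1): 46% × 29% = 13.34% of Beacon Textiles S.p.A.
Chain via Ironwood Group plc (R1): 56% × 37% = 20.72% of Beacon Textiles S.p.A.
Aggregating (R3): 6.97% + 13.34% + 20.72% = 41.03%.
41.03% falls short of the 80% threshold by 38.97 percentage points.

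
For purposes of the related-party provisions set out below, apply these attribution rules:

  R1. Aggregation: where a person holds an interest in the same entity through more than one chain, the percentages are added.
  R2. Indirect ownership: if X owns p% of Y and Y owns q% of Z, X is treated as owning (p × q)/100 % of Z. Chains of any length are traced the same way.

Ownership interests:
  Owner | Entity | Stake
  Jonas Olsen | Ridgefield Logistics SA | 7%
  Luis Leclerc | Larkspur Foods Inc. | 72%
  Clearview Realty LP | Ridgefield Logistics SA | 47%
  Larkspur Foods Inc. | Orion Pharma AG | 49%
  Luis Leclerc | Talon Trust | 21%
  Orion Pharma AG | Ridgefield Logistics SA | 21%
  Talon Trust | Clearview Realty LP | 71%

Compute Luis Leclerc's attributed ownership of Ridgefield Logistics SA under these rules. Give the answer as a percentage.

Chain via Larkspur Foods Inc. → Orion Pharma AG (R2): 72% × 49% × 21% = 7.4088% of Ridgefield Logistics SA.
Chain via Talon Trust → Clearview Realty LP (R2): 21% × 71% × 47% = 7.0077% of Ridgefield Logistics SA.
Aggregating (R1): 7.4088% + 7.0077% = 14.4165%.

14.4165%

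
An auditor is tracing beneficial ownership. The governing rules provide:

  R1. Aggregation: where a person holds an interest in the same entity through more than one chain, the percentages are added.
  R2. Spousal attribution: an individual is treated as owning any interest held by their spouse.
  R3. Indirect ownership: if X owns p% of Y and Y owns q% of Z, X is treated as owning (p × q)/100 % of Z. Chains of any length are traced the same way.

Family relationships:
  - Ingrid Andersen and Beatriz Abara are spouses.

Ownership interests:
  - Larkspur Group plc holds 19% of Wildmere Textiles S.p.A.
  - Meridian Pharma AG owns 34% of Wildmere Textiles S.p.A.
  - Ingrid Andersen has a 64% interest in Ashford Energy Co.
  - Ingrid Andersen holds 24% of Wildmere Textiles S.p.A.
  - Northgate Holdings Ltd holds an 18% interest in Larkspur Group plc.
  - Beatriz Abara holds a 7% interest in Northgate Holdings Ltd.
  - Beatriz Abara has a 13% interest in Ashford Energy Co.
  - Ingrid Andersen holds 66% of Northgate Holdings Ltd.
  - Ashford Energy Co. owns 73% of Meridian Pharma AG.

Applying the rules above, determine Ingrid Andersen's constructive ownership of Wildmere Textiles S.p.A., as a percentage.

By spousal attribution (R2), Ingrid Andersen is treated as also owning Beatriz Abara's interest in Ashford Energy Co, giving 64% + 13% = 77%.
By spousal attribution (R2), Ingrid Andersen is treated as also owning Beatriz Abara's interest in Northgate Holdings Ltd, giving 66% + 7% = 73%.
Chain via Ashford Energy Co. → Meridian Pharma AG (R3): 77% × 73% × 34% = 19.1114% of Wildmere Textiles S.p.A.
Chain via Northgate Holdings Ltd → Larkspur Group plc (R3): 73% × 18% × 19% = 2.4966% of Wildmere Textiles S.p.A.
Direct interest in Wildmere Textiles S.p.A: 24%.
Aggregating (R1): 19.1114% + 2.4966% + 24% = 45.608%.

45.608%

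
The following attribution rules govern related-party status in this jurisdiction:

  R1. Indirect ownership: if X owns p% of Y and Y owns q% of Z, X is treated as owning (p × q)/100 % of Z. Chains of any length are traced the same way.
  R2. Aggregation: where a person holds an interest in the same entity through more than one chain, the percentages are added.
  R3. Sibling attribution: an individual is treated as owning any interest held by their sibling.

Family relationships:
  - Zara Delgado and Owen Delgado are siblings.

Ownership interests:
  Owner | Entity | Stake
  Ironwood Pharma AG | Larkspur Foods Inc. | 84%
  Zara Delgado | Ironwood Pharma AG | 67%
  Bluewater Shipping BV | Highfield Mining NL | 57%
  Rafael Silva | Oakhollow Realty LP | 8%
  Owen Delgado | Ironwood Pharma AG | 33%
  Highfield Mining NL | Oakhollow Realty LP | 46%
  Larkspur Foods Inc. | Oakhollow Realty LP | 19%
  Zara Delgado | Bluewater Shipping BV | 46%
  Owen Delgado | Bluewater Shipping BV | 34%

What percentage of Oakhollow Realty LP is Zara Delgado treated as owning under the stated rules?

By sibling attribution (R3), Zara Delgado is treated as also owning Owen Delgado's interest in Bluewater Shipping BV, giving 46% + 34% = 80%.
By sibling attribution (R3), Zara Delgado is treated as also owning Owen Delgado's interest in Ironwood Pharma AG, giving 67% + 33% = 100%.
Chain via Bluewater Shipping BV → Highfield Mining NL (R1): 80% × 57% × 46% = 20.976% of Oakhollow Realty LP.
Chain via Ironwood Pharma AG → Larkspur Foods Inc. (R1): 100% × 84% × 19% = 15.96% of Oakhollow Realty LP.
Aggregating (R2): 20.976% + 15.96% = 36.936%.

36.936%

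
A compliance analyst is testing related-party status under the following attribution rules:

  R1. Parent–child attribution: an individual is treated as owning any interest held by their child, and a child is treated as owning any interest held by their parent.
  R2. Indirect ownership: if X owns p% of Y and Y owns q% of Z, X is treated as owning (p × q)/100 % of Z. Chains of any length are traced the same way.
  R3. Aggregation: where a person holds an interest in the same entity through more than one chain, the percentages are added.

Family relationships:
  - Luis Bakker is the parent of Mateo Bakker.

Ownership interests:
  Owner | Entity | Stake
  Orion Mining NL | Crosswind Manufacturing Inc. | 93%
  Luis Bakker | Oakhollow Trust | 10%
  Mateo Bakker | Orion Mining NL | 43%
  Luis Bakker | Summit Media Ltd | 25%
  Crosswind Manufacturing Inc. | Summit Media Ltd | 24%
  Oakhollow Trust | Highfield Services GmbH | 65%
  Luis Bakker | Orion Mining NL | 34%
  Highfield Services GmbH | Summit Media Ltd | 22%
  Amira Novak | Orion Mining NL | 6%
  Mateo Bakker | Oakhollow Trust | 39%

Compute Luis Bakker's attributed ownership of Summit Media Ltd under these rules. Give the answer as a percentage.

By parent–child attribution (R1), Luis Bakker is treated as also owning Mateo Bakker's interest in Orion Mining NL, giving 34% + 43% = 77%.
By parent–child attribution (R1), Luis Bakker is treated as also owning Mateo Bakker's interest in Oakhollow Trust, giving 10% + 39% = 49%.
Chain via Orion Mining NL → Crosswind Manufacturing Inc. (R2): 77% × 93% × 24% = 17.1864% of Summit Media Ltd.
Chain via Oakhollow Trust → Highfield Services GmbH (R2): 49% × 65% × 22% = 7.007% of Summit Media Ltd.
Direct interest in Summit Media Ltd: 25%.
Aggregating (R3): 17.1864% + 7.007% + 25% = 49.1934%.

49.1934%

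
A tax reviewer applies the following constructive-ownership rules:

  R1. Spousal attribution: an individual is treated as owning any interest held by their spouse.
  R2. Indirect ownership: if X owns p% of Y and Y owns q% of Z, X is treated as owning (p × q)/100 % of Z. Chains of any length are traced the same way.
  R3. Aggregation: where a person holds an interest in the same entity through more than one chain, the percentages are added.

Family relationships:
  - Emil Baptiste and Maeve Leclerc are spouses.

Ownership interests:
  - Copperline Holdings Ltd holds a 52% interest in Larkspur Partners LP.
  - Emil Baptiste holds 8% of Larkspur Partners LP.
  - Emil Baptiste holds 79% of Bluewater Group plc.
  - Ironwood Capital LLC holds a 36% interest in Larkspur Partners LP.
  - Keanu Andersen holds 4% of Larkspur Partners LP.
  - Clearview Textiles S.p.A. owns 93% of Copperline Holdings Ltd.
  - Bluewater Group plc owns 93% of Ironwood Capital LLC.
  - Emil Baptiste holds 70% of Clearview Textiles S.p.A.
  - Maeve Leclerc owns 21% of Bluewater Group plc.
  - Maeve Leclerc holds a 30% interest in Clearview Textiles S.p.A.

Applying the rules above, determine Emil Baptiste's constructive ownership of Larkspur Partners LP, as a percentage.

By spousal attribution (R1), Emil Baptiste is treated as also owning Maeve Leclerc's interest in Clearview Textiles S.p.A, giving 70% + 30% = 100%.
By spousal attribution (R1), Emil Baptiste is treated as also owning Maeve Leclerc's interest in Bluewater Group plc, giving 79% + 21% = 100%.
Chain via Clearview Textiles S.p.A. → Copperline Holdings Ltd (R2): 100% × 93% × 52% = 48.36% of Larkspur Partners LP.
Chain via Bluewater Group plc → Ironwood Capital LLC (R2): 100% × 93% × 36% = 33.48% of Larkspur Partners LP.
Direct interest in Larkspur Partners LP: 8%.
Aggregating (R3): 48.36% + 33.48% + 8% = 89.84%.

89.84%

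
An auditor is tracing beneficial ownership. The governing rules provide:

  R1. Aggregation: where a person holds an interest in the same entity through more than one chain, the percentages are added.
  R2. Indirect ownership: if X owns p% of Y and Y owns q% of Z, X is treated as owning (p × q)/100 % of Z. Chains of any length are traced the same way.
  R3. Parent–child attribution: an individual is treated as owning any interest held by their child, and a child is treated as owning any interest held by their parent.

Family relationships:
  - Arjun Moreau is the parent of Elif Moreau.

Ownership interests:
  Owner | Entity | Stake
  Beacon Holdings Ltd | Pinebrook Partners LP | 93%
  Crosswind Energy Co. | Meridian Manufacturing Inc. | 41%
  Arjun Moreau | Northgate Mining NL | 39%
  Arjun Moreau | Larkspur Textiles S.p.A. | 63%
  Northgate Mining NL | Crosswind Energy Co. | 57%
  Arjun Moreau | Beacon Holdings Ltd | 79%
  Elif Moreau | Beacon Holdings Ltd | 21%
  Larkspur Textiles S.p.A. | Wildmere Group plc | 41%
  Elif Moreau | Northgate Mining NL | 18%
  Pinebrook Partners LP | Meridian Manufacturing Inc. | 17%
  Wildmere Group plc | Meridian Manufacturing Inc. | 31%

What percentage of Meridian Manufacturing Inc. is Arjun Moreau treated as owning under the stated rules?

37.1382%

By parent–child attribution (R3), Arjun Moreau is treated as also owning Elif Moreau's interest in Northgate Mining NL, giving 39% + 18% = 57%.
By parent–child attribution (R3), Arjun Moreau is treated as also owning Elif Moreau's interest in Beacon Holdings Ltd, giving 79% + 21% = 100%.
Chain via Northgate Mining NL → Crosswind Energy Co. (R2): 57% × 57% × 41% = 13.3209% of Meridian Manufacturing Inc.
Chain via Beacon Holdings Ltd → Pinebrook Partners LP (R2): 100% × 93% × 17% = 15.81% of Meridian Manufacturing Inc.
Chain via Larkspur Textiles S.p.A. → Wildmere Group plc (R2): 63% × 41% × 31% = 8.0073% of Meridian Manufacturing Inc.
Aggregating (R1): 13.3209% + 15.81% + 8.0073% = 37.1382%.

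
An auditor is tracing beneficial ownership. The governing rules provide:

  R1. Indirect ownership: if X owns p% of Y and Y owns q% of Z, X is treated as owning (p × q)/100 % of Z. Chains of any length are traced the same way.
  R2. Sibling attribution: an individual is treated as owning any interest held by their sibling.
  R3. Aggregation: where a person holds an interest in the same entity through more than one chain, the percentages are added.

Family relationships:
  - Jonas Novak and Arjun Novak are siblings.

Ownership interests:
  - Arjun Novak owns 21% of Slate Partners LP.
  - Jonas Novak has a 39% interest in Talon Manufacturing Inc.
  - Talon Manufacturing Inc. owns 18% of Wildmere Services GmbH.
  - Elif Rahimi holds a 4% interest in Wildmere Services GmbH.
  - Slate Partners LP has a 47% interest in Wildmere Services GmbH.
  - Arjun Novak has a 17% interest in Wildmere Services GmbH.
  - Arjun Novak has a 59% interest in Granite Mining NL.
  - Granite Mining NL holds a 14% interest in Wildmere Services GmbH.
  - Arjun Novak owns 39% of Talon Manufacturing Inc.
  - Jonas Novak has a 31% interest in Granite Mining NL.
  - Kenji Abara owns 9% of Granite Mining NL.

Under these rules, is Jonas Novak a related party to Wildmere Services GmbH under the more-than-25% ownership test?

Yes

By sibling attribution (R2), Jonas Novak is treated as also owning Arjun Novak's interest in Talon Manufacturing Inc, giving 39% + 39% = 78%.
By sibling attribution (R2), Jonas Novak is treated as also owning Arjun Novak's interest in Granite Mining NL, giving 31% + 59% = 90%.
By sibling attribution (R2), Jonas Novak is treated as owning Arjun Novak's 21% interest in Slate Partners LP.
By sibling attribution (R2), Jonas Novak is treated as owning Arjun Novak's 17% interest in Wildmere Services GmbH.
Chain via Talon Manufacturing Inc. (R1): 78% × 18% = 14.04% of Wildmere Services GmbH.
Chain via Granite Mining NL (R1): 90% × 14% = 12.6% of Wildmere Services GmbH.
Chain via Slate Partners LP (R1): 21% × 47% = 9.87% of Wildmere Services GmbH.
Direct interest in Wildmere Services GmbH: 17%.
Aggregating (R3): 14.04% + 12.6% + 9.87% + 17% = 53.51%.
53.51% exceeds the 25% threshold, so Jonas is a related party to Wildmere Services GmbH.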